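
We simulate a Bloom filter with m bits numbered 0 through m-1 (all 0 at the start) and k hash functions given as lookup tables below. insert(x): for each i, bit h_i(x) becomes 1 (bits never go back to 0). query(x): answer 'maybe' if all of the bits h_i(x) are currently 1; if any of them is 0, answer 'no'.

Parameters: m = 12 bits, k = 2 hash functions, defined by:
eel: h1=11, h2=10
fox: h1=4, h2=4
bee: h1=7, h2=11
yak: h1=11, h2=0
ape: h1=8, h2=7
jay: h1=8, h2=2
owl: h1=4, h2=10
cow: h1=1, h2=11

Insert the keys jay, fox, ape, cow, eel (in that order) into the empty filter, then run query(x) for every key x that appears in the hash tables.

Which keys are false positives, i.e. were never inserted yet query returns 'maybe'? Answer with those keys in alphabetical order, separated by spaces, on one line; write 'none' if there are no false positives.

Answer: bee owl

Derivation:
Start: bits=000000000000
After insert 'jay': sets bits 2 8 -> bits=001000001000
After insert 'fox': sets bits 4 -> bits=001010001000
After insert 'ape': sets bits 7 8 -> bits=001010011000
After insert 'cow': sets bits 1 11 -> bits=011010011001
After insert 'eel': sets bits 10 11 -> bits=011010011011
Not inserted: bee owl yak — query each against bits=011010011011:
query bee: checks bit7=1, bit11=1 (all 1) -> maybe => FALSE POSITIVE
query owl: checks bit4=1, bit10=1 (all 1) -> maybe => FALSE POSITIVE
query yak: checks bit0=0, bit11=1 (has a 0) -> no => not a false positive
False positives (alphabetical): bee owl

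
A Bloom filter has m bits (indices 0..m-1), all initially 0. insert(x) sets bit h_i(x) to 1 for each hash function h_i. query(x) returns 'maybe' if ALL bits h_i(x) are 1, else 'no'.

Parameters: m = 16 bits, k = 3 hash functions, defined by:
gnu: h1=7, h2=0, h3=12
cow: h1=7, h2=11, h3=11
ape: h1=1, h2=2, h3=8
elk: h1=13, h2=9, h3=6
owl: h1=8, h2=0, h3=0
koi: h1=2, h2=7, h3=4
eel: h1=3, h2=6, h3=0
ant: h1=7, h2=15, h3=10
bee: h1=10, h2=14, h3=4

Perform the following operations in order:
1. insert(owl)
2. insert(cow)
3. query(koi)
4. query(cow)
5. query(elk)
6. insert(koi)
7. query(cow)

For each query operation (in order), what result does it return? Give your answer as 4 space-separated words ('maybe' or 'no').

Answer: no maybe no maybe

Derivation:
Start: bits=0000000000000000
Op 1: insert owl -> sets bits 0 8 -> bits=1000000010000000
Op 2: insert cow -> sets bits 7 11 -> bits=1000000110010000
Op 3: query koi -> checks bit2=0, bit4=0, bit7=1 (has a 0) -> no
Op 4: query cow -> checks bit7=1, bit11=1 (all 1) -> maybe
Op 5: query elk -> checks bit6=0, bit9=0, bit13=0 (has a 0) -> no
Op 6: insert koi -> sets bits 2 4 7 -> bits=1010100110010000
Op 7: query cow -> checks bit7=1, bit11=1 (all 1) -> maybe
Query results in order: no maybe no maybe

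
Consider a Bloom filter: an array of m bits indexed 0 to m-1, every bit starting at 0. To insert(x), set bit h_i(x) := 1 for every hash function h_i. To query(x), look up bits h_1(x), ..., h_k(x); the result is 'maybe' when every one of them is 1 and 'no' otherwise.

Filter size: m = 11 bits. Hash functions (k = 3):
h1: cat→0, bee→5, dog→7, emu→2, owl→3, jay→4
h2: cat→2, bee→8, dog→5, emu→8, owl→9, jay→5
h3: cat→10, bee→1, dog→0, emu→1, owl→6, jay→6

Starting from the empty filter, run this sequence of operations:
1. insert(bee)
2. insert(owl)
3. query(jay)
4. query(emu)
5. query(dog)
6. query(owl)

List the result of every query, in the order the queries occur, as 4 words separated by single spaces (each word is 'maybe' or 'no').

Answer: no no no maybe

Derivation:
Start: bits=00000000000
Op 1: insert bee -> sets bits 1 5 8 -> bits=01000100100
Op 2: insert owl -> sets bits 3 6 9 -> bits=01010110110
Op 3: query jay -> checks bit4=0, bit5=1, bit6=1 (has a 0) -> no
Op 4: query emu -> checks bit1=1, bit2=0, bit8=1 (has a 0) -> no
Op 5: query dog -> checks bit0=0, bit5=1, bit7=0 (has a 0) -> no
Op 6: query owl -> checks bit3=1, bit6=1, bit9=1 (all 1) -> maybe
Query results in order: no no no maybe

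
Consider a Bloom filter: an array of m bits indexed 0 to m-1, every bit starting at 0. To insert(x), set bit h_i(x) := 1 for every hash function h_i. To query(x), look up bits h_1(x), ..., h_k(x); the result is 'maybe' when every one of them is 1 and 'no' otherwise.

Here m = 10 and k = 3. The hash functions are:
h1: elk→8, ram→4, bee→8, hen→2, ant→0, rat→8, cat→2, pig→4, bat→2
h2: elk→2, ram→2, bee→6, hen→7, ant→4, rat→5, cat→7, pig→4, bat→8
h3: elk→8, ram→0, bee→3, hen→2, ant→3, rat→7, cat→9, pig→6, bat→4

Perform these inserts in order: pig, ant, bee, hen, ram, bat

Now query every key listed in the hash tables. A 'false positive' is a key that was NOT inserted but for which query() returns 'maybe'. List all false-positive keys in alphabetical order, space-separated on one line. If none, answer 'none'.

Answer: elk

Derivation:
Start: bits=0000000000
After insert 'pig': sets bits 4 6 -> bits=0000101000
After insert 'ant': sets bits 0 3 4 -> bits=1001101000
After insert 'bee': sets bits 3 6 8 -> bits=1001101010
After insert 'hen': sets bits 2 7 -> bits=1011101110
After insert 'ram': sets bits 0 2 4 -> bits=1011101110
After insert 'bat': sets bits 2 4 8 -> bits=1011101110
Not inserted: cat elk rat — query each against bits=1011101110:
query cat: checks bit2=1, bit7=1, bit9=0 (has a 0) -> no => not a false positive
query elk: checks bit2=1, bit8=1 (all 1) -> maybe => FALSE POSITIVE
query rat: checks bit5=0, bit7=1, bit8=1 (has a 0) -> no => not a false positive
False positives (alphabetical): elk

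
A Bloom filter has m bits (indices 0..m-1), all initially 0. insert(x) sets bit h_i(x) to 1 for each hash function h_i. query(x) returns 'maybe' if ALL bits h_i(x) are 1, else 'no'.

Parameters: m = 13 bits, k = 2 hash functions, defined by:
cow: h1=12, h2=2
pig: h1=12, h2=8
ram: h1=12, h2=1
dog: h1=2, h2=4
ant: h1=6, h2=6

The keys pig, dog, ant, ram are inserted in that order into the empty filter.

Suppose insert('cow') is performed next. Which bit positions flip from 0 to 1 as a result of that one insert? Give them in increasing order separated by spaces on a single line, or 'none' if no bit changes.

Answer: none

Derivation:
Start: bits=0000000000000
After insert 'pig': sets bits 8 12 -> bits=0000000010001
After insert 'dog': sets bits 2 4 -> bits=0010100010001
After insert 'ant': sets bits 6 -> bits=0010101010001
After insert 'ram': sets bits 1 12 -> bits=0110101010001
insert 'cow' would touch bits 2 12; currently bit2=1, bit12=1
Bits that are 0 among those (would change 0->1): none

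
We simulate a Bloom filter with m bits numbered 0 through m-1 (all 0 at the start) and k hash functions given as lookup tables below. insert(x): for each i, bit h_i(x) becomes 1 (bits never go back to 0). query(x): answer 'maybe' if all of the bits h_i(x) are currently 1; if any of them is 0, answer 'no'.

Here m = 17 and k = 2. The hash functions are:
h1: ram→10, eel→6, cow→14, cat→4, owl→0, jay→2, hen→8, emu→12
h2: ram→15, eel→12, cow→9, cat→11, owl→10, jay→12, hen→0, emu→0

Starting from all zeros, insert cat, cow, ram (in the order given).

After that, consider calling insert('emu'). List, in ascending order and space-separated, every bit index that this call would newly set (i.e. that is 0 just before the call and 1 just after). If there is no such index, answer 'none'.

Start: bits=00000000000000000
After insert 'cat': sets bits 4 11 -> bits=00001000000100000
After insert 'cow': sets bits 9 14 -> bits=00001000010100100
After insert 'ram': sets bits 10 15 -> bits=00001000011100110
insert 'emu' would touch bits 0 12; currently bit0=0, bit12=0
Bits that are 0 among those (would change 0->1): 0 12

Answer: 0 12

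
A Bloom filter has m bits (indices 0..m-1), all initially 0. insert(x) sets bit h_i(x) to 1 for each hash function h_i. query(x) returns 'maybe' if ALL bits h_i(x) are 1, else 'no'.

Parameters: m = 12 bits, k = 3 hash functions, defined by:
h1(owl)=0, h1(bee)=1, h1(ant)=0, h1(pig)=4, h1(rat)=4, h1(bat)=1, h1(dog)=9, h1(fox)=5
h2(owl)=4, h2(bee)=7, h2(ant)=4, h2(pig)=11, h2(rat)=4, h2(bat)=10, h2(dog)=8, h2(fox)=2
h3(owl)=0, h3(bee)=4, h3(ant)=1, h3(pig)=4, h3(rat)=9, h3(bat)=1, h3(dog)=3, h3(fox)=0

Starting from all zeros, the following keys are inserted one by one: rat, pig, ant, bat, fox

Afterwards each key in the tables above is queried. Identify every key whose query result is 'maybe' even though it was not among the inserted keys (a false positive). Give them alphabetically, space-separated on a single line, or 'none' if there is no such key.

Start: bits=000000000000
After insert 'rat': sets bits 4 9 -> bits=000010000100
After insert 'pig': sets bits 4 11 -> bits=000010000101
After insert 'ant': sets bits 0 1 4 -> bits=110010000101
After insert 'bat': sets bits 1 10 -> bits=110010000111
After insert 'fox': sets bits 0 2 5 -> bits=111011000111
Not inserted: bee dog owl — query each against bits=111011000111:
query bee: checks bit1=1, bit4=1, bit7=0 (has a 0) -> no => not a false positive
query dog: checks bit3=0, bit8=0, bit9=1 (has a 0) -> no => not a false positive
query owl: checks bit0=1, bit4=1 (all 1) -> maybe => FALSE POSITIVE
False positives (alphabetical): owl

Answer: owl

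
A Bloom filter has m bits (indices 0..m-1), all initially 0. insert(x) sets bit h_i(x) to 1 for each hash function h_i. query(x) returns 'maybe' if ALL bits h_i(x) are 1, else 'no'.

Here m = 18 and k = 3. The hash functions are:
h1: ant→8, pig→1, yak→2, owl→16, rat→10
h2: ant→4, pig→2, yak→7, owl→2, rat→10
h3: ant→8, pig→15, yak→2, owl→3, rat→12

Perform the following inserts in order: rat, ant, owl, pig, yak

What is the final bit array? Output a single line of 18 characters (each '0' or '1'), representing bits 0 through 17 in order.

Answer: 011110011010100110

Derivation:
Start: bits=000000000000000000
After insert 'rat': sets bits 10 12 -> bits=000000000010100000
After insert 'ant': sets bits 4 8 -> bits=000010001010100000
After insert 'owl': sets bits 2 3 16 -> bits=001110001010100010
After insert 'pig': sets bits 1 2 15 -> bits=011110001010100110
After insert 'yak': sets bits 2 7 -> bits=011110011010100110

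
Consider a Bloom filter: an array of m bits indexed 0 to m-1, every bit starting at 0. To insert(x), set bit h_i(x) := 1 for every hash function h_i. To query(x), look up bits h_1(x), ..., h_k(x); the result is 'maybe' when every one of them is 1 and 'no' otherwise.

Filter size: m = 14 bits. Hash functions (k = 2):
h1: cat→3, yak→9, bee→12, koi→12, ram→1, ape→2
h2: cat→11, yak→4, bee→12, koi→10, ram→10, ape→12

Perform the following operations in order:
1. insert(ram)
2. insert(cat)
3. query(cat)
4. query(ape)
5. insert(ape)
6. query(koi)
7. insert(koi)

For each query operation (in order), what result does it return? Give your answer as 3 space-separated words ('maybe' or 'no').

Answer: maybe no maybe

Derivation:
Start: bits=00000000000000
Op 1: insert ram -> sets bits 1 10 -> bits=01000000001000
Op 2: insert cat -> sets bits 3 11 -> bits=01010000001100
Op 3: query cat -> checks bit3=1, bit11=1 (all 1) -> maybe
Op 4: query ape -> checks bit2=0, bit12=0 (has a 0) -> no
Op 5: insert ape -> sets bits 2 12 -> bits=01110000001110
Op 6: query koi -> checks bit10=1, bit12=1 (all 1) -> maybe
Op 7: insert koi -> sets bits 10 12 -> bits=01110000001110
Query results in order: maybe no maybe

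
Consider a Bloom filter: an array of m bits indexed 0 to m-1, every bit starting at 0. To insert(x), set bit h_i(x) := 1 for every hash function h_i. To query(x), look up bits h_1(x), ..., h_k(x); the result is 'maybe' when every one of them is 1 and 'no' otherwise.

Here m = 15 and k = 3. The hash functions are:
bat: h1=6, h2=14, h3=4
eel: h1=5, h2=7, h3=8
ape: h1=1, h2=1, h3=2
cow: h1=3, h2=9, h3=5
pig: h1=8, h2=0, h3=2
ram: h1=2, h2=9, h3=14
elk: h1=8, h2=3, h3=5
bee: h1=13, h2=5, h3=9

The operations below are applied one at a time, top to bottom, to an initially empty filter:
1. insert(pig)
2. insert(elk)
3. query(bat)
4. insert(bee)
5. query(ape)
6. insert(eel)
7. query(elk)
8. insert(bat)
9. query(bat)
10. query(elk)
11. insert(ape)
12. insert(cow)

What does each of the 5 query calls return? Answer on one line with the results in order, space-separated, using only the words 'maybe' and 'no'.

Answer: no no maybe maybe maybe

Derivation:
Start: bits=000000000000000
Op 1: insert pig -> sets bits 0 2 8 -> bits=101000001000000
Op 2: insert elk -> sets bits 3 5 8 -> bits=101101001000000
Op 3: query bat -> checks bit4=0, bit6=0, bit14=0 (has a 0) -> no
Op 4: insert bee -> sets bits 5 9 13 -> bits=101101001100010
Op 5: query ape -> checks bit1=0, bit2=1 (has a 0) -> no
Op 6: insert eel -> sets bits 5 7 8 -> bits=101101011100010
Op 7: query elk -> checks bit3=1, bit5=1, bit8=1 (all 1) -> maybe
Op 8: insert bat -> sets bits 4 6 14 -> bits=101111111100011
Op 9: query bat -> checks bit4=1, bit6=1, bit14=1 (all 1) -> maybe
Op 10: query elk -> checks bit3=1, bit5=1, bit8=1 (all 1) -> maybe
Op 11: insert ape -> sets bits 1 2 -> bits=111111111100011
Op 12: insert cow -> sets bits 3 5 9 -> bits=111111111100011
Query results in order: no no maybe maybe maybe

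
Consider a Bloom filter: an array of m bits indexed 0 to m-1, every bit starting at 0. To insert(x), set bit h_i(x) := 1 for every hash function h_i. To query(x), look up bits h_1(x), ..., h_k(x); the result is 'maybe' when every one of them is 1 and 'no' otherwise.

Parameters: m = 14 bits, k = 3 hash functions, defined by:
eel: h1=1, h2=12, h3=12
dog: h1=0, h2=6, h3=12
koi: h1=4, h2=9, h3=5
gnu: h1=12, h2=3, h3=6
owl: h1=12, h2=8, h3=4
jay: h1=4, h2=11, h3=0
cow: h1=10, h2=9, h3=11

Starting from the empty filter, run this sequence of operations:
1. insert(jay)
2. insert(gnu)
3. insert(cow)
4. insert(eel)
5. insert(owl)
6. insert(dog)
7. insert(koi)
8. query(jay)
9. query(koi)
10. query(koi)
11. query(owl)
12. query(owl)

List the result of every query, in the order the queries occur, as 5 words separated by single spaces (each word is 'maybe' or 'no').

Answer: maybe maybe maybe maybe maybe

Derivation:
Start: bits=00000000000000
Op 1: insert jay -> sets bits 0 4 11 -> bits=10001000000100
Op 2: insert gnu -> sets bits 3 6 12 -> bits=10011010000110
Op 3: insert cow -> sets bits 9 10 11 -> bits=10011010011110
Op 4: insert eel -> sets bits 1 12 -> bits=11011010011110
Op 5: insert owl -> sets bits 4 8 12 -> bits=11011010111110
Op 6: insert dog -> sets bits 0 6 12 -> bits=11011010111110
Op 7: insert koi -> sets bits 4 5 9 -> bits=11011110111110
Op 8: query jay -> checks bit0=1, bit4=1, bit11=1 (all 1) -> maybe
Op 9: query koi -> checks bit4=1, bit5=1, bit9=1 (all 1) -> maybe
Op 10: query koi -> checks bit4=1, bit5=1, bit9=1 (all 1) -> maybe
Op 11: query owl -> checks bit4=1, bit8=1, bit12=1 (all 1) -> maybe
Op 12: query owl -> checks bit4=1, bit8=1, bit12=1 (all 1) -> maybe
Query results in order: maybe maybe maybe maybe maybe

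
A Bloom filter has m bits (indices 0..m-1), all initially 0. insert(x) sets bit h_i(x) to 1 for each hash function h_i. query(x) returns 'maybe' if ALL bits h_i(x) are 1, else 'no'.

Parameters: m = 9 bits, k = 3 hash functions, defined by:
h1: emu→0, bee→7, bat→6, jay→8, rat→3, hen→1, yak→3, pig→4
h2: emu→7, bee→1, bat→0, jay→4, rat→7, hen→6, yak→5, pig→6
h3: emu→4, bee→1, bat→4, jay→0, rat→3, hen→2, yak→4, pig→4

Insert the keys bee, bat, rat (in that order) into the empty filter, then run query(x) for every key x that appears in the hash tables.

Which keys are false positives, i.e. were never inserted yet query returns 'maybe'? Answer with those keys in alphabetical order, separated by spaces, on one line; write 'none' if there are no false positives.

Start: bits=000000000
After insert 'bee': sets bits 1 7 -> bits=010000010
After insert 'bat': sets bits 0 4 6 -> bits=110010110
After insert 'rat': sets bits 3 7 -> bits=110110110
Not inserted: emu hen jay pig yak — query each against bits=110110110:
query emu: checks bit0=1, bit4=1, bit7=1 (all 1) -> maybe => FALSE POSITIVE
query hen: checks bit1=1, bit2=0, bit6=1 (has a 0) -> no => not a false positive
query jay: checks bit0=1, bit4=1, bit8=0 (has a 0) -> no => not a false positive
query pig: checks bit4=1, bit6=1 (all 1) -> maybe => FALSE POSITIVE
query yak: checks bit3=1, bit4=1, bit5=0 (has a 0) -> no => not a false positive
False positives (alphabetical): emu pig

Answer: emu pig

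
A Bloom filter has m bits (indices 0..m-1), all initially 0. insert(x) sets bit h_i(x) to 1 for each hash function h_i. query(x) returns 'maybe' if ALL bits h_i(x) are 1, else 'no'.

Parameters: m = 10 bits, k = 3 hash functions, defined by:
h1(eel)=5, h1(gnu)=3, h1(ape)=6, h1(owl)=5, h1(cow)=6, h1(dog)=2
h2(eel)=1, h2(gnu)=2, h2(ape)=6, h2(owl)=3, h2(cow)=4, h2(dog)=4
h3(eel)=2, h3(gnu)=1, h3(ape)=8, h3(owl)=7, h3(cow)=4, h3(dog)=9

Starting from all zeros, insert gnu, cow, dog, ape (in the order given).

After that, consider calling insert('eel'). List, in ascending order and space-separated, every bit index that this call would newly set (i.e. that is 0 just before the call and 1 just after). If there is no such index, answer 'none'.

Start: bits=0000000000
After insert 'gnu': sets bits 1 2 3 -> bits=0111000000
After insert 'cow': sets bits 4 6 -> bits=0111101000
After insert 'dog': sets bits 2 4 9 -> bits=0111101001
After insert 'ape': sets bits 6 8 -> bits=0111101011
insert 'eel' would touch bits 1 2 5; currently bit1=1, bit2=1, bit5=0
Bits that are 0 among those (would change 0->1): 5

Answer: 5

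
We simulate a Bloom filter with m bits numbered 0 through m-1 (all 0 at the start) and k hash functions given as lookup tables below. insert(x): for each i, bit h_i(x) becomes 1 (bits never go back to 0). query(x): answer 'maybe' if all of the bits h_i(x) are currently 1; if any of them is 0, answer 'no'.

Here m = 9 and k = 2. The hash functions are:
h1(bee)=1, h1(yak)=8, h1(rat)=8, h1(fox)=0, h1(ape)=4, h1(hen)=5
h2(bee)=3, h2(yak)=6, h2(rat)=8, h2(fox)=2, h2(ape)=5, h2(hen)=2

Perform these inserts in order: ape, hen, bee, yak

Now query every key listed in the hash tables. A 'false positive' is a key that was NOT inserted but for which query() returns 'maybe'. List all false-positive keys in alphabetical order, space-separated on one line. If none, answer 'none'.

Answer: rat

Derivation:
Start: bits=000000000
After insert 'ape': sets bits 4 5 -> bits=000011000
After insert 'hen': sets bits 2 5 -> bits=001011000
After insert 'bee': sets bits 1 3 -> bits=011111000
After insert 'yak': sets bits 6 8 -> bits=011111101
Not inserted: fox rat — query each against bits=011111101:
query fox: checks bit0=0, bit2=1 (has a 0) -> no => not a false positive
query rat: checks bit8=1 (all 1) -> maybe => FALSE POSITIVE
False positives (alphabetical): rat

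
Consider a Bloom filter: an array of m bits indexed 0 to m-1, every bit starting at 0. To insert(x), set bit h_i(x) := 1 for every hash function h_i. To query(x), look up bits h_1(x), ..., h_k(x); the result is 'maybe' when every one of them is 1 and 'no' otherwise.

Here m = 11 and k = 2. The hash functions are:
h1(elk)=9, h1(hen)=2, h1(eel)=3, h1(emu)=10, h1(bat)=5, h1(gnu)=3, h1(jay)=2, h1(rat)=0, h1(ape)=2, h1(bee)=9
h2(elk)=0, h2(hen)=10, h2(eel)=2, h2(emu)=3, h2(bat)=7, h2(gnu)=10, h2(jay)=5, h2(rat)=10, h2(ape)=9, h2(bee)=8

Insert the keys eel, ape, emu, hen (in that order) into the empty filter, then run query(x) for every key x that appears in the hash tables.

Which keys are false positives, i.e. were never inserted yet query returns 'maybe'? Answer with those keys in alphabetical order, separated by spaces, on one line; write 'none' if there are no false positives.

Start: bits=00000000000
After insert 'eel': sets bits 2 3 -> bits=00110000000
After insert 'ape': sets bits 2 9 -> bits=00110000010
After insert 'emu': sets bits 3 10 -> bits=00110000011
After insert 'hen': sets bits 2 10 -> bits=00110000011
Not inserted: bat bee elk gnu jay rat — query each against bits=00110000011:
query bat: checks bit5=0, bit7=0 (has a 0) -> no => not a false positive
query bee: checks bit8=0, bit9=1 (has a 0) -> no => not a false positive
query elk: checks bit0=0, bit9=1 (has a 0) -> no => not a false positive
query gnu: checks bit3=1, bit10=1 (all 1) -> maybe => FALSE POSITIVE
query jay: checks bit2=1, bit5=0 (has a 0) -> no => not a false positive
query rat: checks bit0=0, bit10=1 (has a 0) -> no => not a false positive
False positives (alphabetical): gnu

Answer: gnu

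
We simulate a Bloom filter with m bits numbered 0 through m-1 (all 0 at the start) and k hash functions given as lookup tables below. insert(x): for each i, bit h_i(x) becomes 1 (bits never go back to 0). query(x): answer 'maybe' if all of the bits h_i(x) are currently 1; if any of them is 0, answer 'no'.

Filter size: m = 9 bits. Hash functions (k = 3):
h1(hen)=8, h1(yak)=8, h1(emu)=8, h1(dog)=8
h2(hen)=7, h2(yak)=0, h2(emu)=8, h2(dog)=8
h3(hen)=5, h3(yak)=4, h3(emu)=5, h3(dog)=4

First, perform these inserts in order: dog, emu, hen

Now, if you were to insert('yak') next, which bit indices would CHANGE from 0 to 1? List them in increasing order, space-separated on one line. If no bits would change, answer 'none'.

Start: bits=000000000
After insert 'dog': sets bits 4 8 -> bits=000010001
After insert 'emu': sets bits 5 8 -> bits=000011001
After insert 'hen': sets bits 5 7 8 -> bits=000011011
insert 'yak' would touch bits 0 4 8; currently bit0=0, bit4=1, bit8=1
Bits that are 0 among those (would change 0->1): 0

Answer: 0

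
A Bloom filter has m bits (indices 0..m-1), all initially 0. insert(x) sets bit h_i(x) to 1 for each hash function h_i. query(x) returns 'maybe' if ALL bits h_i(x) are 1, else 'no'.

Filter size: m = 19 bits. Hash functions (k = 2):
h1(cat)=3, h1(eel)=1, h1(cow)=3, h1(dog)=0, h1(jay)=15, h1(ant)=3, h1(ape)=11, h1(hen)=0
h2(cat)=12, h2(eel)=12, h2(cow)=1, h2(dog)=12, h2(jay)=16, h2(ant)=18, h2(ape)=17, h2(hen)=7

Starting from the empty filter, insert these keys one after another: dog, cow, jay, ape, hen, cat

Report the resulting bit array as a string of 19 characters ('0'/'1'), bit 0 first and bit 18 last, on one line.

Start: bits=0000000000000000000
After insert 'dog': sets bits 0 12 -> bits=1000000000001000000
After insert 'cow': sets bits 1 3 -> bits=1101000000001000000
After insert 'jay': sets bits 15 16 -> bits=1101000000001001100
After insert 'ape': sets bits 11 17 -> bits=1101000000011001110
After insert 'hen': sets bits 0 7 -> bits=1101000100011001110
After insert 'cat': sets bits 3 12 -> bits=1101000100011001110

Answer: 1101000100011001110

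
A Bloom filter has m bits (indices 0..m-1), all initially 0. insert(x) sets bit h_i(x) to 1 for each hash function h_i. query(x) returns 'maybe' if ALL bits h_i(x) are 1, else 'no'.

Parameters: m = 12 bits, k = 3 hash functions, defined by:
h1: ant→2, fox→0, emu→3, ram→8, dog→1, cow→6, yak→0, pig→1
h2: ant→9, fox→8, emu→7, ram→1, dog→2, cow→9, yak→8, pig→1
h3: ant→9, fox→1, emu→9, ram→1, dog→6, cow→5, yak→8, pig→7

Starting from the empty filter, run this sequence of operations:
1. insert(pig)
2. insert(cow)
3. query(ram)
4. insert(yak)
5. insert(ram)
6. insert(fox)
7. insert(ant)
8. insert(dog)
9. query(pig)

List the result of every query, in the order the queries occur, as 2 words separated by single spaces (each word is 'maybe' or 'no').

Start: bits=000000000000
Op 1: insert pig -> sets bits 1 7 -> bits=010000010000
Op 2: insert cow -> sets bits 5 6 9 -> bits=010001110100
Op 3: query ram -> checks bit1=1, bit8=0 (has a 0) -> no
Op 4: insert yak -> sets bits 0 8 -> bits=110001111100
Op 5: insert ram -> sets bits 1 8 -> bits=110001111100
Op 6: insert fox -> sets bits 0 1 8 -> bits=110001111100
Op 7: insert ant -> sets bits 2 9 -> bits=111001111100
Op 8: insert dog -> sets bits 1 2 6 -> bits=111001111100
Op 9: query pig -> checks bit1=1, bit7=1 (all 1) -> maybe
Query results in order: no maybe

Answer: no maybe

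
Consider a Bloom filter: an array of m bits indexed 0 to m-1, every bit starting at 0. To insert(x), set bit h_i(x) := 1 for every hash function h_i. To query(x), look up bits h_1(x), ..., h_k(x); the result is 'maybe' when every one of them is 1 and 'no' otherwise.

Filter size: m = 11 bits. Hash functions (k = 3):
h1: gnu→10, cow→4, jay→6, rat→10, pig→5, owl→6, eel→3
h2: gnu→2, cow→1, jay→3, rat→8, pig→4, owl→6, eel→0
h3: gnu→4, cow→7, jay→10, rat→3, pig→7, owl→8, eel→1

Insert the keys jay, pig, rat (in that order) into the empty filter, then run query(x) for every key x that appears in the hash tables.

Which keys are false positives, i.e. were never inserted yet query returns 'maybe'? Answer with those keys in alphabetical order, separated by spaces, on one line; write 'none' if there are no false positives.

Start: bits=00000000000
After insert 'jay': sets bits 3 6 10 -> bits=00010010001
After insert 'pig': sets bits 4 5 7 -> bits=00011111001
After insert 'rat': sets bits 3 8 10 -> bits=00011111101
Not inserted: cow eel gnu owl — query each against bits=00011111101:
query cow: checks bit1=0, bit4=1, bit7=1 (has a 0) -> no => not a false positive
query eel: checks bit0=0, bit1=0, bit3=1 (has a 0) -> no => not a false positive
query gnu: checks bit2=0, bit4=1, bit10=1 (has a 0) -> no => not a false positive
query owl: checks bit6=1, bit8=1 (all 1) -> maybe => FALSE POSITIVE
False positives (alphabetical): owl

Answer: owl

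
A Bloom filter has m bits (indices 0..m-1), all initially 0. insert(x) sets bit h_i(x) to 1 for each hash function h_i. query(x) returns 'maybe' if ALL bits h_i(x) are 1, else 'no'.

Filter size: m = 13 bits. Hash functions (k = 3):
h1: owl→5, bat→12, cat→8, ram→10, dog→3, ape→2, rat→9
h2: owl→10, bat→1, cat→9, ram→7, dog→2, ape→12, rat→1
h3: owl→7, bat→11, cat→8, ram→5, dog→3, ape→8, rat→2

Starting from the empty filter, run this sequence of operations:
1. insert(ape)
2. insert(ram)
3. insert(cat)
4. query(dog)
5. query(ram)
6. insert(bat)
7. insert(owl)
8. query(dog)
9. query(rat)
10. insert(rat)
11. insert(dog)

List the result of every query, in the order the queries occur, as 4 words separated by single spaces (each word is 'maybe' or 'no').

Start: bits=0000000000000
Op 1: insert ape -> sets bits 2 8 12 -> bits=0010000010001
Op 2: insert ram -> sets bits 5 7 10 -> bits=0010010110101
Op 3: insert cat -> sets bits 8 9 -> bits=0010010111101
Op 4: query dog -> checks bit2=1, bit3=0 (has a 0) -> no
Op 5: query ram -> checks bit5=1, bit7=1, bit10=1 (all 1) -> maybe
Op 6: insert bat -> sets bits 1 11 12 -> bits=0110010111111
Op 7: insert owl -> sets bits 5 7 10 -> bits=0110010111111
Op 8: query dog -> checks bit2=1, bit3=0 (has a 0) -> no
Op 9: query rat -> checks bit1=1, bit2=1, bit9=1 (all 1) -> maybe
Op 10: insert rat -> sets bits 1 2 9 -> bits=0110010111111
Op 11: insert dog -> sets bits 2 3 -> bits=0111010111111
Query results in order: no maybe no maybe

Answer: no maybe no maybe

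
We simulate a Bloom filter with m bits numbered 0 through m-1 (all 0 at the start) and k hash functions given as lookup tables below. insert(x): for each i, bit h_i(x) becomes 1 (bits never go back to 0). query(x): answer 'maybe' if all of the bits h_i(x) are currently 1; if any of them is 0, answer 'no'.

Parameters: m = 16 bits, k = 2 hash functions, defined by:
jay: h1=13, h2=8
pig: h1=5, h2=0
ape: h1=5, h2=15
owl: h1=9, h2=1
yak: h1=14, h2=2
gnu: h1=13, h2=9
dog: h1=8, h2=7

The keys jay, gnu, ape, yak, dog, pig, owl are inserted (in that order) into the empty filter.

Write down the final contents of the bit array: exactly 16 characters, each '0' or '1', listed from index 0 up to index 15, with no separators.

Start: bits=0000000000000000
After insert 'jay': sets bits 8 13 -> bits=0000000010000100
After insert 'gnu': sets bits 9 13 -> bits=0000000011000100
After insert 'ape': sets bits 5 15 -> bits=0000010011000101
After insert 'yak': sets bits 2 14 -> bits=0010010011000111
After insert 'dog': sets bits 7 8 -> bits=0010010111000111
After insert 'pig': sets bits 0 5 -> bits=1010010111000111
After insert 'owl': sets bits 1 9 -> bits=1110010111000111

Answer: 1110010111000111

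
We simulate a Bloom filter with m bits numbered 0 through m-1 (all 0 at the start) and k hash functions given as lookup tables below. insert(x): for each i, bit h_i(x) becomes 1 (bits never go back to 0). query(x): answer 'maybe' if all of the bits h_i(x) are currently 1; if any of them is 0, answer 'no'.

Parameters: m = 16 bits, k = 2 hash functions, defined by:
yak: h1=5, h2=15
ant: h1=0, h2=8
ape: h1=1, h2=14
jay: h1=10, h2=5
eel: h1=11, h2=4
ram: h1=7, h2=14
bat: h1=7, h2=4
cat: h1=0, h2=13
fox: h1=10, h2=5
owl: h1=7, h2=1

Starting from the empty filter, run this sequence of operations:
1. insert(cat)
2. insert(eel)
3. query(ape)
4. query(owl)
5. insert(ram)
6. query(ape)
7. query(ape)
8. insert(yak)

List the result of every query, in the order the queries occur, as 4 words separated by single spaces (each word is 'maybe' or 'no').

Start: bits=0000000000000000
Op 1: insert cat -> sets bits 0 13 -> bits=1000000000000100
Op 2: insert eel -> sets bits 4 11 -> bits=1000100000010100
Op 3: query ape -> checks bit1=0, bit14=0 (has a 0) -> no
Op 4: query owl -> checks bit1=0, bit7=0 (has a 0) -> no
Op 5: insert ram -> sets bits 7 14 -> bits=1000100100010110
Op 6: query ape -> checks bit1=0, bit14=1 (has a 0) -> no
Op 7: query ape -> checks bit1=0, bit14=1 (has a 0) -> no
Op 8: insert yak -> sets bits 5 15 -> bits=1000110100010111
Query results in order: no no no no

Answer: no no no no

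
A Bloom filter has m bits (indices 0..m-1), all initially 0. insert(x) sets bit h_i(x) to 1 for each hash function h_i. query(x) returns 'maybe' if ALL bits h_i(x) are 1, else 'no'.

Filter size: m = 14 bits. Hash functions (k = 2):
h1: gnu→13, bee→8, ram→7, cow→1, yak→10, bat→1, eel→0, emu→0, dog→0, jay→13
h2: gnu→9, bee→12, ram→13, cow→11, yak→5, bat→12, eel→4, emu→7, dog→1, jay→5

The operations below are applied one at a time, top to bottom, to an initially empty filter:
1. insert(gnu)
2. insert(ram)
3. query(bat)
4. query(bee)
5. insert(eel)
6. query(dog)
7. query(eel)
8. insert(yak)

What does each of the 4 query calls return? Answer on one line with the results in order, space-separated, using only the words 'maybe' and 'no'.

Start: bits=00000000000000
Op 1: insert gnu -> sets bits 9 13 -> bits=00000000010001
Op 2: insert ram -> sets bits 7 13 -> bits=00000001010001
Op 3: query bat -> checks bit1=0, bit12=0 (has a 0) -> no
Op 4: query bee -> checks bit8=0, bit12=0 (has a 0) -> no
Op 5: insert eel -> sets bits 0 4 -> bits=10001001010001
Op 6: query dog -> checks bit0=1, bit1=0 (has a 0) -> no
Op 7: query eel -> checks bit0=1, bit4=1 (all 1) -> maybe
Op 8: insert yak -> sets bits 5 10 -> bits=10001101011001
Query results in order: no no no maybe

Answer: no no no maybe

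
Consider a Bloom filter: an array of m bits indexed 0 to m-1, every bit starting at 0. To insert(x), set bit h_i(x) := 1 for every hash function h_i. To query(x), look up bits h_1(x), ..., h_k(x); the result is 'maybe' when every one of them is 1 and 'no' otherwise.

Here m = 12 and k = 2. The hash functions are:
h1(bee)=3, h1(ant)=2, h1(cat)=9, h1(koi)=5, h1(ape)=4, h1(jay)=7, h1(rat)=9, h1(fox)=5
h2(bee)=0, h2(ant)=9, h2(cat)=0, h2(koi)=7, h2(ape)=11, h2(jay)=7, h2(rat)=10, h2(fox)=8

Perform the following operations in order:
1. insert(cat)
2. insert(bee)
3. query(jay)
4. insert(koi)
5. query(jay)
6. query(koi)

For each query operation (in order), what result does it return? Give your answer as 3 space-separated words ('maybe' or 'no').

Answer: no maybe maybe

Derivation:
Start: bits=000000000000
Op 1: insert cat -> sets bits 0 9 -> bits=100000000100
Op 2: insert bee -> sets bits 0 3 -> bits=100100000100
Op 3: query jay -> checks bit7=0 (has a 0) -> no
Op 4: insert koi -> sets bits 5 7 -> bits=100101010100
Op 5: query jay -> checks bit7=1 (all 1) -> maybe
Op 6: query koi -> checks bit5=1, bit7=1 (all 1) -> maybe
Query results in order: no maybe maybe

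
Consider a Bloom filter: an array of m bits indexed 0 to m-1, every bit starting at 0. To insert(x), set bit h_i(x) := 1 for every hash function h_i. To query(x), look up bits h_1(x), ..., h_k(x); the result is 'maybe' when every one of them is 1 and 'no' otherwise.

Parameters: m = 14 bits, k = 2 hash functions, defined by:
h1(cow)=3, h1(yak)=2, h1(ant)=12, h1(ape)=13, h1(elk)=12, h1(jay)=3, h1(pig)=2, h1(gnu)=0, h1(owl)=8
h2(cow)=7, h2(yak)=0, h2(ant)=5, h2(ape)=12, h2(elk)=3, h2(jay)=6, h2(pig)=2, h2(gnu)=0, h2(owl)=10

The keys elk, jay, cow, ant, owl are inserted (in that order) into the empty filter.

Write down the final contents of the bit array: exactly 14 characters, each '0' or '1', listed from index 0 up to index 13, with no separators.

Answer: 00010111101010

Derivation:
Start: bits=00000000000000
After insert 'elk': sets bits 3 12 -> bits=00010000000010
After insert 'jay': sets bits 3 6 -> bits=00010010000010
After insert 'cow': sets bits 3 7 -> bits=00010011000010
After insert 'ant': sets bits 5 12 -> bits=00010111000010
After insert 'owl': sets bits 8 10 -> bits=00010111101010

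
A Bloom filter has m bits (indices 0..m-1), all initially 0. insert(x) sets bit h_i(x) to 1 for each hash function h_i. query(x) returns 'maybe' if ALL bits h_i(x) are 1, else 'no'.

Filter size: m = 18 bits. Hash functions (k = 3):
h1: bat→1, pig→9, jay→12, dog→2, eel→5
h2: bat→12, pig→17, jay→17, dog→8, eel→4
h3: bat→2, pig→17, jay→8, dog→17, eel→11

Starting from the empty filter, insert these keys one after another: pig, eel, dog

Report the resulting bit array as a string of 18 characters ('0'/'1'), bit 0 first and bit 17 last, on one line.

Answer: 001011001101000001

Derivation:
Start: bits=000000000000000000
After insert 'pig': sets bits 9 17 -> bits=000000000100000001
After insert 'eel': sets bits 4 5 11 -> bits=000011000101000001
After insert 'dog': sets bits 2 8 17 -> bits=001011001101000001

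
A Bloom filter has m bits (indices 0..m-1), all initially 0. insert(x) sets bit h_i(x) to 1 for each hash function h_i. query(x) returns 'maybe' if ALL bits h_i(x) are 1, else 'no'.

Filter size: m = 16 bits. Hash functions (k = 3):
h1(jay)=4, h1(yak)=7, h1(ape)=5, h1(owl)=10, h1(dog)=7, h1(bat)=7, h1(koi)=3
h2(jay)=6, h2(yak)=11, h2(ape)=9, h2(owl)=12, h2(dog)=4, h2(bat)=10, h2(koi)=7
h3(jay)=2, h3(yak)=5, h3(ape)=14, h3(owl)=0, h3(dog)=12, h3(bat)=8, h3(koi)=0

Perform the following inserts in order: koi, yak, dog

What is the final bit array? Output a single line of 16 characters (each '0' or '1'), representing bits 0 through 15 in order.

Start: bits=0000000000000000
After insert 'koi': sets bits 0 3 7 -> bits=1001000100000000
After insert 'yak': sets bits 5 7 11 -> bits=1001010100010000
After insert 'dog': sets bits 4 7 12 -> bits=1001110100011000

Answer: 1001110100011000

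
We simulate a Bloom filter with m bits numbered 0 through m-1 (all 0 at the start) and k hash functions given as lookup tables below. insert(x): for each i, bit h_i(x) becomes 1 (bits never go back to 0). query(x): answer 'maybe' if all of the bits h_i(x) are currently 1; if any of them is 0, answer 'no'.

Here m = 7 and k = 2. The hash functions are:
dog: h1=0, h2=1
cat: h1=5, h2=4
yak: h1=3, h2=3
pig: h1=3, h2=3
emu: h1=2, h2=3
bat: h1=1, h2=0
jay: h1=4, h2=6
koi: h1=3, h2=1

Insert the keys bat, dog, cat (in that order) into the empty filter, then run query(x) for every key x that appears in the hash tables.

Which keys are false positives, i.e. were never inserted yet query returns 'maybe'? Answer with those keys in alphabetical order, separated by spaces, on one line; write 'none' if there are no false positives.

Answer: none

Derivation:
Start: bits=0000000
After insert 'bat': sets bits 0 1 -> bits=1100000
After insert 'dog': sets bits 0 1 -> bits=1100000
After insert 'cat': sets bits 4 5 -> bits=1100110
Not inserted: emu jay koi pig yak — query each against bits=1100110:
query emu: checks bit2=0, bit3=0 (has a 0) -> no => not a false positive
query jay: checks bit4=1, bit6=0 (has a 0) -> no => not a false positive
query koi: checks bit1=1, bit3=0 (has a 0) -> no => not a false positive
query pig: checks bit3=0 (has a 0) -> no => not a false positive
query yak: checks bit3=0 (has a 0) -> no => not a false positive
False positives (alphabetical): none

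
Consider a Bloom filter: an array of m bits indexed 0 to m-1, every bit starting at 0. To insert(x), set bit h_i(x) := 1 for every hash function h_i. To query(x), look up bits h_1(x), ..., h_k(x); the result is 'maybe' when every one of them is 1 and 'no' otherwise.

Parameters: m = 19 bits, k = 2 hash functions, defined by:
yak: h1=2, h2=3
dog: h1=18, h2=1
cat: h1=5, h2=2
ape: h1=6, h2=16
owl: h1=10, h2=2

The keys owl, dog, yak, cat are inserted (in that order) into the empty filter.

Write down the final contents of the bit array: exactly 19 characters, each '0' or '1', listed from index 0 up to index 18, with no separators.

Start: bits=0000000000000000000
After insert 'owl': sets bits 2 10 -> bits=0010000000100000000
After insert 'dog': sets bits 1 18 -> bits=0110000000100000001
After insert 'yak': sets bits 2 3 -> bits=0111000000100000001
After insert 'cat': sets bits 2 5 -> bits=0111010000100000001

Answer: 0111010000100000001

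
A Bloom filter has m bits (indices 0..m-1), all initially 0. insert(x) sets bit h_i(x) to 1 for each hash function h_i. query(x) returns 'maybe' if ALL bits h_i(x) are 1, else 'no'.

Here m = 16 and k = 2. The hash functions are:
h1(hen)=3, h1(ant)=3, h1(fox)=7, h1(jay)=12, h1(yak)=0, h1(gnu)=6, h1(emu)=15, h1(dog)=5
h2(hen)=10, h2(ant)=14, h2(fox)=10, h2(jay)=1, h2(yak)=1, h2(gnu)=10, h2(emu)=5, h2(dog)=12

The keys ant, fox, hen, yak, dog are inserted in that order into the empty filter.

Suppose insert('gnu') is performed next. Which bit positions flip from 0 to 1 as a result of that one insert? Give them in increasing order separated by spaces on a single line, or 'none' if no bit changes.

Answer: 6

Derivation:
Start: bits=0000000000000000
After insert 'ant': sets bits 3 14 -> bits=0001000000000010
After insert 'fox': sets bits 7 10 -> bits=0001000100100010
After insert 'hen': sets bits 3 10 -> bits=0001000100100010
After insert 'yak': sets bits 0 1 -> bits=1101000100100010
After insert 'dog': sets bits 5 12 -> bits=1101010100101010
insert 'gnu' would touch bits 6 10; currently bit6=0, bit10=1
Bits that are 0 among those (would change 0->1): 6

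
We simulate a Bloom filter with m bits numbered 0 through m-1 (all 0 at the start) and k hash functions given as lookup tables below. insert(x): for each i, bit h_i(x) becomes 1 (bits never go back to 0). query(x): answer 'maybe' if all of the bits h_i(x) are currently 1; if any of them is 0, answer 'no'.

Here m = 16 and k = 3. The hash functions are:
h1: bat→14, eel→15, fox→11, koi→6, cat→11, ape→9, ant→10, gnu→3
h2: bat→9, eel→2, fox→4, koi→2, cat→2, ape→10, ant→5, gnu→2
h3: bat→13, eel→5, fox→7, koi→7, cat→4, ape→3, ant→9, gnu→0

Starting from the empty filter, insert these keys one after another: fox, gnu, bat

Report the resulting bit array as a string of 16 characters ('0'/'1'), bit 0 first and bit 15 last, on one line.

Start: bits=0000000000000000
After insert 'fox': sets bits 4 7 11 -> bits=0000100100010000
After insert 'gnu': sets bits 0 2 3 -> bits=1011100100010000
After insert 'bat': sets bits 9 13 14 -> bits=1011100101010110

Answer: 1011100101010110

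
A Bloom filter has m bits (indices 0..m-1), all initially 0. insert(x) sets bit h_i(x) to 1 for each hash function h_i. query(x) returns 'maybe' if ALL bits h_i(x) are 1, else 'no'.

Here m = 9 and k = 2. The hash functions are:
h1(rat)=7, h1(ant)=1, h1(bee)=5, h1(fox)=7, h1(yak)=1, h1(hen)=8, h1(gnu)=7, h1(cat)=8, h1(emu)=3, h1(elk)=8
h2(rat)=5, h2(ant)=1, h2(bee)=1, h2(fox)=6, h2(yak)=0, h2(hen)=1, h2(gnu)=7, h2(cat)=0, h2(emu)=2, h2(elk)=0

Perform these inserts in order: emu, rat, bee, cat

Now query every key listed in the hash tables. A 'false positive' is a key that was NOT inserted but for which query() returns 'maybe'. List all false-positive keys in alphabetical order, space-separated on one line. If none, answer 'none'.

Answer: ant elk gnu hen yak

Derivation:
Start: bits=000000000
After insert 'emu': sets bits 2 3 -> bits=001100000
After insert 'rat': sets bits 5 7 -> bits=001101010
After insert 'bee': sets bits 1 5 -> bits=011101010
After insert 'cat': sets bits 0 8 -> bits=111101011
Not inserted: ant elk fox gnu hen yak — query each against bits=111101011:
query ant: checks bit1=1 (all 1) -> maybe => FALSE POSITIVE
query elk: checks bit0=1, bit8=1 (all 1) -> maybe => FALSE POSITIVE
query fox: checks bit6=0, bit7=1 (has a 0) -> no => not a false positive
query gnu: checks bit7=1 (all 1) -> maybe => FALSE POSITIVE
query hen: checks bit1=1, bit8=1 (all 1) -> maybe => FALSE POSITIVE
query yak: checks bit0=1, bit1=1 (all 1) -> maybe => FALSE POSITIVE
False positives (alphabetical): ant elk gnu hen yak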